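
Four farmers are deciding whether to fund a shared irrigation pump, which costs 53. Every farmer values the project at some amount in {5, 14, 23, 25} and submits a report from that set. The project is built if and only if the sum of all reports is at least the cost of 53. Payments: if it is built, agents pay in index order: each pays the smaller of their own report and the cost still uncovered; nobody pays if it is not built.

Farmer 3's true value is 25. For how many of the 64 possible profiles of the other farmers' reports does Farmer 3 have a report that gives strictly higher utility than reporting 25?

Others report (5, 5, 23): truth gives 0; report 23 gives 2 > 0. Violating.
Others report (5, 5, 25): truth gives 0; report 23 gives 2 > 0. Violating.
Others report (5, 14, 14): truth gives 0; report 23 gives 2 > 0. Violating.
Others report (5, 14, 23): truth gives 0; report 14 gives 11 > 0. Violating.
Others report (5, 5, 5): truth gives 0; no alternative beats it.
Others report (5, 5, 14): truth gives 0; no alternative beats it.
(Checking all 64 profiles: 44 have a profitable deviation, 20 do not.)

44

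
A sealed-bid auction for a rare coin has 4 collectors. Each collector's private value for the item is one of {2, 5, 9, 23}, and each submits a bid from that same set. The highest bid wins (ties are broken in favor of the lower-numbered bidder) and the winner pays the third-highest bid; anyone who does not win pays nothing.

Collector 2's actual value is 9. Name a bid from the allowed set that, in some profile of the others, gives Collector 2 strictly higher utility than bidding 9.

Suppose Collector 1 bids 2, Collector 3 bids 2 and Collector 4 bids 23.
Bid 9: loses, pays 0, utility 0.
Bid 23: wins, pays 2, utility 9 - 2 = 7.
So bidding 23 beats truth here (7 > 0).

23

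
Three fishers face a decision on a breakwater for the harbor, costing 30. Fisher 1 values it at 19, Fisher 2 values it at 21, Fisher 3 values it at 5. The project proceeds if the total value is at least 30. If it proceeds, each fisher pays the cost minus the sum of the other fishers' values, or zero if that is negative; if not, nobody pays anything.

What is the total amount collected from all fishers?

Total value 45 ≥ cost 30, so it is built.
Fisher 1: others sum to 26; max(0, 30 - 26) = 4.
Fisher 2: others sum to 24; max(0, 30 - 24) = 6.
Fisher 3: others sum to 40; max(0, 30 - 40) = 0.
Total collected = 4 + 6 + 0 = 10.

10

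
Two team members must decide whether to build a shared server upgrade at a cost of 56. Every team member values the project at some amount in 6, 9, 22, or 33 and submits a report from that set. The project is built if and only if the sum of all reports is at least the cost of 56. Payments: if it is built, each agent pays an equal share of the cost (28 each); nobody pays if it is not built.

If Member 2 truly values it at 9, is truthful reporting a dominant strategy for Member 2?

Yes

Check each profile of the others' reports and compare truth against every alternative report.
Others report (6): truth gives 0, best alternative gives 0.
Others report (9): truth gives 0, best alternative gives 0.
Others report (22): truth gives 0, best alternative gives 0.
Others report (33): truth gives 0, best alternative gives 0.
In every case the truthful report is at least as good as any alternative, so it is a dominant strategy.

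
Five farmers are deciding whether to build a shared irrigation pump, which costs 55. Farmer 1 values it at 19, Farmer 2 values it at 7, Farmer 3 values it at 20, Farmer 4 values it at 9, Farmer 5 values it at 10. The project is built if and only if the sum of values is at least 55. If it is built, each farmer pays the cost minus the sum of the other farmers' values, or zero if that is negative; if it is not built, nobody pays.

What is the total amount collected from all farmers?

19

Total value 65 ≥ cost 55, so it is built.
Farmer 1: others sum to 46; max(0, 55 - 46) = 9.
Farmer 2: others sum to 58; max(0, 55 - 58) = 0.
Farmer 3: others sum to 45; max(0, 55 - 45) = 10.
Farmer 4: others sum to 56; max(0, 55 - 56) = 0.
Farmer 5: others sum to 55; max(0, 55 - 55) = 0.
Total collected = 9 + 0 + 10 + 0 + 0 = 19.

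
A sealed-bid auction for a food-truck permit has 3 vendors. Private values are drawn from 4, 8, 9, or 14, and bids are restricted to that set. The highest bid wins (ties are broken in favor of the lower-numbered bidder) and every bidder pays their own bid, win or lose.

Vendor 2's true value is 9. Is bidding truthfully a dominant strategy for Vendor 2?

Consider the case where Vendor 1 bids 4 and Vendor 3 bids 4.
Truthful bid 9: wins, pays 9, utility 9 - 9 = 0.
Bid 8 instead: wins, pays 8, utility 9 - 8 = 1.
Since 1 > 0, bidding 8 is strictly better here, so truthful bidding is not dominant.

No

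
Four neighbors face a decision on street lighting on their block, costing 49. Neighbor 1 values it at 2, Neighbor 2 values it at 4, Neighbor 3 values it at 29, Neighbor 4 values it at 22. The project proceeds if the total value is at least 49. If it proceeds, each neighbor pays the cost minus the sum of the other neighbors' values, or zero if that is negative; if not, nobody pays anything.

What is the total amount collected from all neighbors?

35

Total value 57 ≥ cost 49, so it is built.
Neighbor 1: others sum to 55; max(0, 49 - 55) = 0.
Neighbor 2: others sum to 53; max(0, 49 - 53) = 0.
Neighbor 3: others sum to 28; max(0, 49 - 28) = 21.
Neighbor 4: others sum to 35; max(0, 49 - 35) = 14.
Total collected = 0 + 0 + 21 + 14 = 35.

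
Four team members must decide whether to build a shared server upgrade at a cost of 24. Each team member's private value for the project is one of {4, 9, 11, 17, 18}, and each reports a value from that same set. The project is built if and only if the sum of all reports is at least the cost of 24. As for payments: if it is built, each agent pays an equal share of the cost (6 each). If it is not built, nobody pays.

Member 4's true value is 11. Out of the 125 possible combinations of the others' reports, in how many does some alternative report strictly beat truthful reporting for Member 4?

Others report (4, 4, 4): truth gives 0; report 17 gives 5 > 0. Violating.
Others report (4, 4, 9): truth gives 5; no alternative beats it.
Others report (4, 4, 11): truth gives 5; no alternative beats it.
(Checking all 125 profiles: 1 has a profitable deviation, 124 do not.)

1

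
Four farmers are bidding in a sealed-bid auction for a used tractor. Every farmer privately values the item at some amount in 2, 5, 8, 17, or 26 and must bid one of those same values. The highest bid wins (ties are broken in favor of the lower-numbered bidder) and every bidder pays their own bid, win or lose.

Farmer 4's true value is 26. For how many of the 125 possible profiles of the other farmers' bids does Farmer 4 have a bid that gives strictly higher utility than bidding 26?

Others bid (2, 2, 2): truth gives 0; bid 5 gives 21 > 0. Violating.
Others bid (2, 2, 5): truth gives 0; bid 8 gives 18 > 0. Violating.
Others bid (2, 2, 8): truth gives 0; bid 17 gives 9 > 0. Violating.
Others bid (2, 2, 26): truth gives -26; bid 2 gives -2 > -26. Violating.
Others bid (2, 2, 17): truth gives 0; no alternative beats it.
Others bid (2, 5, 17): truth gives 0; no alternative beats it.
(Checking all 125 profiles: 88 have a profitable deviation, 37 do not.)

88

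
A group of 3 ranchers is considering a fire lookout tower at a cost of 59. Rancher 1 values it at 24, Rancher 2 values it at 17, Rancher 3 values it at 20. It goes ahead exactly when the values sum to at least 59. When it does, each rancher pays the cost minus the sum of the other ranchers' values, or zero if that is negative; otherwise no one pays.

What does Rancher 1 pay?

Total value 61 ≥ cost 59, so the project is built.
The other ranchers' values sum to 37.
Cost minus that sum is 59 - 37 = 22.

22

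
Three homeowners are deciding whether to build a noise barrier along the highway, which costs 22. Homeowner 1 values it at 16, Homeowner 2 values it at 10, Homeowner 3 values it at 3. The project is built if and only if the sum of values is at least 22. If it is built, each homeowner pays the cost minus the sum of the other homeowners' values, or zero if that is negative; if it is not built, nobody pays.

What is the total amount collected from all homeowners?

Total value 29 ≥ cost 22, so it is built.
Homeowner 1: others sum to 13; max(0, 22 - 13) = 9.
Homeowner 2: others sum to 19; max(0, 22 - 19) = 3.
Homeowner 3: others sum to 26; max(0, 22 - 26) = 0.
Total collected = 9 + 3 + 0 = 12.

12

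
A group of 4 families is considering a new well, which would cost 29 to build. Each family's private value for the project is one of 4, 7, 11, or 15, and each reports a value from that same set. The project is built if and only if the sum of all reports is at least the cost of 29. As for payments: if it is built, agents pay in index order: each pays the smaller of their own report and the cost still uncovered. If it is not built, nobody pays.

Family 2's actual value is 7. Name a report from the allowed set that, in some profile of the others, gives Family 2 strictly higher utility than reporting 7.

Suppose Family 1 reports 4, Family 3 reports 7 and Family 4 reports 15.
Report 7: project built, pays 7, utility 7 - 7 = 0.
Report 4: project built, pays 4, utility 7 - 4 = 3.
So reporting 4 beats truth here (3 > 0).

4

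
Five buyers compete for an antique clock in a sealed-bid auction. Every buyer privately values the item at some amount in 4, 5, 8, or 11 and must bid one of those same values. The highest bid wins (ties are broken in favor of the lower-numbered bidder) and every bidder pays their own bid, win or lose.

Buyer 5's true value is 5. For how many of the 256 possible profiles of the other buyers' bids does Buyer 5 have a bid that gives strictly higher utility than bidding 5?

Others bid (4, 4, 4, 5): truth gives -5; bid 8 gives -3 > -5. Violating.
Others bid (4, 4, 4, 8): truth gives -5; bid 4 gives -4 > -5. Violating.
Others bid (4, 4, 4, 11): truth gives -5; bid 4 gives -4 > -5. Violating.
Others bid (4, 4, 5, 4): truth gives -5; bid 8 gives -3 > -5. Violating.
Others bid (4, 4, 4, 4): truth gives 0; no alternative beats it.
(Checking all 256 profiles: 255 have a profitable deviation, 1 does not.)

255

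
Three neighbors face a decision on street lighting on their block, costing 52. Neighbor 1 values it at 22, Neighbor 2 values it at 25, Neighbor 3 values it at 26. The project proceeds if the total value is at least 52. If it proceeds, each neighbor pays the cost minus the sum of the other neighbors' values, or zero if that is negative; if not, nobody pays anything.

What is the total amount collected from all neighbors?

Total value 73 ≥ cost 52, so it is built.
Neighbor 1: others sum to 51; max(0, 52 - 51) = 1.
Neighbor 2: others sum to 48; max(0, 52 - 48) = 4.
Neighbor 3: others sum to 47; max(0, 52 - 47) = 5.
Total collected = 1 + 4 + 5 = 10.

10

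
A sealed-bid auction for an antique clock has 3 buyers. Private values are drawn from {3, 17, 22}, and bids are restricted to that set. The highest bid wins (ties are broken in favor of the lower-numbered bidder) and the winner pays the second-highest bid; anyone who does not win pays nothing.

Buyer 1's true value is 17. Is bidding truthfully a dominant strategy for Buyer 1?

Check each profile of the others' bids and compare truth against every alternative bid.
Others bid (3, 3): truth gives 14, best alternative gives 14.
Others bid (3, 17): truth gives 0, best alternative gives 0.
Others bid (3, 22): truth gives 0, best alternative gives 0.
Others bid (17, 3): truth gives 0, best alternative gives 0.
Others bid (17, 17): truth gives 0, best alternative gives 0.
Others bid (17, 22): truth gives 0, best alternative gives 0.
(Remaining 3 profiles checked similarly; truth is weakly best in each.)
In every case the truthful bid is at least as good as any alternative, so it is a dominant strategy.

Yes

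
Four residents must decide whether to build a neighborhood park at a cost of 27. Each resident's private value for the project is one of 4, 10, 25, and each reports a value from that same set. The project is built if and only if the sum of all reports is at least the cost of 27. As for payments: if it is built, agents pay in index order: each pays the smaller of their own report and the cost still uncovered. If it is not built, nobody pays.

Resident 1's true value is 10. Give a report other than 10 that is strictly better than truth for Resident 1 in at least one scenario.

Suppose Resident 2 reports 4, Resident 3 reports 4 and Resident 4 reports 25.
Report 10: project built, pays 10, utility 10 - 10 = 0.
Report 4: project built, pays 4, utility 10 - 4 = 6.
So reporting 4 beats truth here (6 > 0).

4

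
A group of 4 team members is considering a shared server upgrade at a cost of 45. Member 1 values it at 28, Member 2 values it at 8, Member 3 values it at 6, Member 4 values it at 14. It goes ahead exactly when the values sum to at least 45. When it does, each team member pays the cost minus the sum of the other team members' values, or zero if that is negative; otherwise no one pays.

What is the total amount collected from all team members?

20

Total value 56 ≥ cost 45, so it is built.
Member 1: others sum to 28; max(0, 45 - 28) = 17.
Member 2: others sum to 48; max(0, 45 - 48) = 0.
Member 3: others sum to 50; max(0, 45 - 50) = 0.
Member 4: others sum to 42; max(0, 45 - 42) = 3.
Total collected = 17 + 0 + 0 + 3 = 20.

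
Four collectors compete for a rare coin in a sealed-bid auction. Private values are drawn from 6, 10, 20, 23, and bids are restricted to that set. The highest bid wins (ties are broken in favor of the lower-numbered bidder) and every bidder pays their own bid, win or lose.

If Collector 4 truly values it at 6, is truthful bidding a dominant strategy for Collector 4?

No

Consider the case where Collector 1 bids 6, Collector 2 bids 6 and Collector 3 bids 6.
Truthful bid 6: loses but pays 6, utility -6.
Bid 10 instead: wins, pays 10, utility 6 - 10 = -4.
Since -4 > -6, bidding 10 is strictly better here, so truthful bidding is not dominant.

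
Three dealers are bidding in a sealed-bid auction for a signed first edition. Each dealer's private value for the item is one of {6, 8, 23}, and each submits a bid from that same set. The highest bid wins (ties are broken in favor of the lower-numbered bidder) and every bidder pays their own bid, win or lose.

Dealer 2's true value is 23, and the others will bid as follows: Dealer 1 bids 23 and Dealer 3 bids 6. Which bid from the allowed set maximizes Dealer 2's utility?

Bid 6: loses but pays 6, utility -6.
Bid 8: loses but pays 8, utility -8.
Bid 23: loses but pays 23, utility -23.
The best choice is 6 with utility -6.

6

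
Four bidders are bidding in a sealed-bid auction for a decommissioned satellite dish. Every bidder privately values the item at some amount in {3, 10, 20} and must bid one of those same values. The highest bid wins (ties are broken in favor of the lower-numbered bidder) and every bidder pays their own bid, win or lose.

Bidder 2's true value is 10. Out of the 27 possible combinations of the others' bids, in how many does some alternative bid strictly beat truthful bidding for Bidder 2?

23

Others bid (3, 3, 20): truth gives -10; bid 3 gives -3 > -10. Violating.
Others bid (3, 10, 20): truth gives -10; bid 3 gives -3 > -10. Violating.
Others bid (3, 20, 3): truth gives -10; bid 3 gives -3 > -10. Violating.
Others bid (3, 20, 10): truth gives -10; bid 3 gives -3 > -10. Violating.
Others bid (3, 3, 3): truth gives 0; no alternative beats it.
Others bid (3, 3, 10): truth gives 0; no alternative beats it.
(Checking all 27 profiles: 23 have a profitable deviation, 4 do not.)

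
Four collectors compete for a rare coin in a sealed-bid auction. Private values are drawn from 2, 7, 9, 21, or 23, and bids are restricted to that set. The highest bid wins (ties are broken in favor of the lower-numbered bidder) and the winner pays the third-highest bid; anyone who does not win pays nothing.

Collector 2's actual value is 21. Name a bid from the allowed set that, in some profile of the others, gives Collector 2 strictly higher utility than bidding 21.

23

Suppose Collector 1 bids 2, Collector 3 bids 2 and Collector 4 bids 23.
Bid 21: loses, pays 0, utility 0.
Bid 23: wins, pays 2, utility 21 - 2 = 19.
So bidding 23 beats truth here (19 > 0).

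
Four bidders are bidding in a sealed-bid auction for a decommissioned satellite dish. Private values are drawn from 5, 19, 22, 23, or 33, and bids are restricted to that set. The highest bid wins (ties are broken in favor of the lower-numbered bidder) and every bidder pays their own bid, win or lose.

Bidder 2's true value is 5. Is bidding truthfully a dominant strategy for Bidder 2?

Yes

Check each profile of the others' bids and compare truth against every alternative bid.
Others bid (5, 5, 33): truth gives -5, best alternative gives -19.
Others bid (5, 19, 33): truth gives -5, best alternative gives -19.
Others bid (5, 22, 33): truth gives -5, best alternative gives -19.
Others bid (5, 23, 33): truth gives -5, best alternative gives -19.
Others bid (5, 33, 5): truth gives -5, best alternative gives -19.
Others bid (5, 33, 19): truth gives -5, best alternative gives -19.
(Remaining 119 profiles checked similarly; truth is weakly best in each.)
In every case the truthful bid is at least as good as any alternative, so it is a dominant strategy.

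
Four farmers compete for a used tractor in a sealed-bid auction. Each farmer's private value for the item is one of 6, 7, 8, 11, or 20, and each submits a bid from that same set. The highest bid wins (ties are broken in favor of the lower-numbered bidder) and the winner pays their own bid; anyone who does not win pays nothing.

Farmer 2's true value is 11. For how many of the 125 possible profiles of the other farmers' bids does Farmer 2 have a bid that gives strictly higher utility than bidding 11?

18

Others bid (6, 6, 6): truth gives 0; bid 7 gives 4 > 0. Violating.
Others bid (6, 6, 7): truth gives 0; bid 7 gives 4 > 0. Violating.
Others bid (6, 6, 8): truth gives 0; bid 8 gives 3 > 0. Violating.
Others bid (6, 7, 6): truth gives 0; bid 7 gives 4 > 0. Violating.
Others bid (6, 6, 11): truth gives 0; no alternative beats it.
Others bid (6, 6, 20): truth gives 0; no alternative beats it.
(Checking all 125 profiles: 18 have a profitable deviation, 107 do not.)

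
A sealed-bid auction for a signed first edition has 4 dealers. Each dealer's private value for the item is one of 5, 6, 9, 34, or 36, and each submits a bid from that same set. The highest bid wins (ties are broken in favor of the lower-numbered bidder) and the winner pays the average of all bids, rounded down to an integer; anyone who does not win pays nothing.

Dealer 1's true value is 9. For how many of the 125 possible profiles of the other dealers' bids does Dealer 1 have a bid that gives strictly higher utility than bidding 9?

Others bid (5, 5, 5): truth gives 3; bid 5 gives 4 > 3. Violating.
Others bid (5, 5, 6): truth gives 3; bid 6 gives 4 > 3. Violating.
Others bid (5, 6, 5): truth gives 3; bid 6 gives 4 > 3. Violating.
Others bid (5, 6, 6): truth gives 3; bid 6 gives 4 > 3. Violating.
Others bid (5, 5, 9): truth gives 2; no alternative beats it.
Others bid (5, 5, 34): truth gives 0; no alternative beats it.
(Checking all 125 profiles: 7 have a profitable deviation, 118 do not.)

7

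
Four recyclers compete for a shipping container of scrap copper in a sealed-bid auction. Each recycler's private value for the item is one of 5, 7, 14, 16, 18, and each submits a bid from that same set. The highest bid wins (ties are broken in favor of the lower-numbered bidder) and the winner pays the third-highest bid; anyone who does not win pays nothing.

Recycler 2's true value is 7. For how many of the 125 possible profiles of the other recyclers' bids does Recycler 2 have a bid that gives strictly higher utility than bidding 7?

Others bid (5, 5, 14): truth gives 0; bid 14 gives 2 > 0. Violating.
Others bid (5, 5, 16): truth gives 0; bid 16 gives 2 > 0. Violating.
Others bid (5, 5, 18): truth gives 0; bid 18 gives 2 > 0. Violating.
Others bid (5, 14, 5): truth gives 0; bid 14 gives 2 > 0. Violating.
Others bid (5, 5, 5): truth gives 2; no alternative beats it.
Others bid (5, 5, 7): truth gives 2; no alternative beats it.
(Checking all 125 profiles: 9 have a profitable deviation, 116 do not.)

9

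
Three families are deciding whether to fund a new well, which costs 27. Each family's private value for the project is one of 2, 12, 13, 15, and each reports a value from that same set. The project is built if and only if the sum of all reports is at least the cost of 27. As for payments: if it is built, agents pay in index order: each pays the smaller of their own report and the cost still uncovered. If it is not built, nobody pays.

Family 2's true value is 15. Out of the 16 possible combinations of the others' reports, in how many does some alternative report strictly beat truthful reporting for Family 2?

Others report (2, 12): truth gives 0; report 13 gives 2 > 0. Violating.
Others report (2, 13): truth gives 0; report 12 gives 3 > 0. Violating.
Others report (2, 15): truth gives 0; report 12 gives 3 > 0. Violating.
Others report (12, 2): truth gives 0; report 13 gives 2 > 0. Violating.
Others report (2, 2): truth gives 0; no alternative beats it.
Others report (15, 2): truth gives 3; no alternative beats it.
(Checking all 16 profiles: 14 have a profitable deviation, 2 do not.)

14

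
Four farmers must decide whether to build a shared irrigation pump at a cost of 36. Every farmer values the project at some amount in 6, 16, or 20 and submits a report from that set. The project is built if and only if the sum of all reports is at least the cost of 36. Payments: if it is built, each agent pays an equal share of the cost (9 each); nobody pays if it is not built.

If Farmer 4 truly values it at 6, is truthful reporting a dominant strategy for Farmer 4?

Yes

Check each profile of the others' reports and compare truth against every alternative report.
Others report (6, 6, 16): truth gives 0, best alternative gives -3.
Others report (6, 16, 6): truth gives 0, best alternative gives -3.
Others report (16, 6, 6): truth gives 0, best alternative gives -3.
Others report (6, 6, 20): truth gives -3, best alternative gives -3.
Others report (6, 16, 16): truth gives -3, best alternative gives -3.
Others report (6, 16, 20): truth gives -3, best alternative gives -3.
(Remaining 21 profiles checked similarly; truth is weakly best in each.)
In every case the truthful report is at least as good as any alternative, so it is a dominant strategy.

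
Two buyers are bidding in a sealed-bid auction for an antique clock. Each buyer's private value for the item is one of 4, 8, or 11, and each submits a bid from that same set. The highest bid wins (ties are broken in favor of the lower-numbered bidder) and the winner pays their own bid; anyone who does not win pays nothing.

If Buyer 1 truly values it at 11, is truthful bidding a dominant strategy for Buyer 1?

No

Consider the case where Buyer 2 bids 4.
Truthful bid 11: wins, pays 11, utility 11 - 11 = 0.
Bid 4 instead: wins, pays 4, utility 11 - 4 = 7.
Since 7 > 0, bidding 4 is strictly better here, so truthful bidding is not dominant.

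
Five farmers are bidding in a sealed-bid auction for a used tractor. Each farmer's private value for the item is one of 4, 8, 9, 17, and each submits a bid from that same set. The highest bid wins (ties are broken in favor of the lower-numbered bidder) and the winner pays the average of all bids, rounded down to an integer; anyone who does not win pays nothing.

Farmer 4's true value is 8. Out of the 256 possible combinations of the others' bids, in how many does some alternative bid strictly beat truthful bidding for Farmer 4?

23

Others bid (4, 4, 4, 9): truth gives 0; bid 9 gives 2 > 0. Violating.
Others bid (4, 4, 8, 4): truth gives 0; bid 9 gives 3 > 0. Violating.
Others bid (4, 4, 8, 8): truth gives 0; bid 9 gives 2 > 0. Violating.
Others bid (4, 4, 8, 9): truth gives 0; bid 9 gives 2 > 0. Violating.
Others bid (4, 4, 4, 4): truth gives 4; no alternative beats it.
Others bid (4, 4, 4, 8): truth gives 3; no alternative beats it.
(Checking all 256 profiles: 23 have a profitable deviation, 233 do not.)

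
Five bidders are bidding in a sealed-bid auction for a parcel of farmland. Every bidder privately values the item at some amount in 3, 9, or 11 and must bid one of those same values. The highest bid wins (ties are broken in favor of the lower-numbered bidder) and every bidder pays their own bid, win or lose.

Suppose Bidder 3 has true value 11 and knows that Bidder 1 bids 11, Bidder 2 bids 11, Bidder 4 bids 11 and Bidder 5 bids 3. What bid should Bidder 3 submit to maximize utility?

Bid 3: loses but pays 3, utility -3.
Bid 9: loses but pays 9, utility -9.
Bid 11: loses but pays 11, utility -11.
The best choice is 3 with utility -3.

3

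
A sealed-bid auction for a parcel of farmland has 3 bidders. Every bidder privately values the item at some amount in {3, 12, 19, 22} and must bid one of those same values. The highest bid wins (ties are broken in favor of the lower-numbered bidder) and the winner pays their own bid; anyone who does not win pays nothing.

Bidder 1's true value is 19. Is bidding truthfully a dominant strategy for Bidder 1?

No

Consider the case where Bidder 2 bids 3 and Bidder 3 bids 3.
Truthful bid 19: wins, pays 19, utility 19 - 19 = 0.
Bid 3 instead: wins, pays 3, utility 19 - 3 = 16.
Since 16 > 0, bidding 3 is strictly better here, so truthful bidding is not dominant.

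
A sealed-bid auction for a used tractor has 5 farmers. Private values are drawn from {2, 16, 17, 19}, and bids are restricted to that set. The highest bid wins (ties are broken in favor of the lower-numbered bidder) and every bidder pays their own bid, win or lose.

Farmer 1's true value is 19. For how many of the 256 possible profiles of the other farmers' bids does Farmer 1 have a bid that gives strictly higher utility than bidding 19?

Others bid (2, 2, 2, 2): truth gives 0; bid 2 gives 17 > 0. Violating.
Others bid (2, 2, 2, 16): truth gives 0; bid 16 gives 3 > 0. Violating.
Others bid (2, 2, 2, 17): truth gives 0; bid 17 gives 2 > 0. Violating.
Others bid (2, 2, 16, 2): truth gives 0; bid 16 gives 3 > 0. Violating.
Others bid (2, 2, 2, 19): truth gives 0; no alternative beats it.
Others bid (2, 2, 16, 19): truth gives 0; no alternative beats it.
(Checking all 256 profiles: 81 have a profitable deviation, 175 do not.)

81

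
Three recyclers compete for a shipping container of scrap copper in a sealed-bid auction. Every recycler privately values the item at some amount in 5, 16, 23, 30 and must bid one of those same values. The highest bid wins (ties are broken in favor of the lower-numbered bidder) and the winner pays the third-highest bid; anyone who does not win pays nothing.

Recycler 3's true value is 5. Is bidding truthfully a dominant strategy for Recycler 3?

Check each profile of the others' bids and compare truth against every alternative bid.
Others bid (5, 5): truth gives 0, best alternative gives 0.
Others bid (5, 16): truth gives 0, best alternative gives 0.
Others bid (5, 23): truth gives 0, best alternative gives 0.
Others bid (5, 30): truth gives 0, best alternative gives 0.
Others bid (16, 5): truth gives 0, best alternative gives 0.
Others bid (16, 16): truth gives 0, best alternative gives 0.
(Remaining 10 profiles checked similarly; truth is weakly best in each.)
In every case the truthful bid is at least as good as any alternative, so it is a dominant strategy.

Yes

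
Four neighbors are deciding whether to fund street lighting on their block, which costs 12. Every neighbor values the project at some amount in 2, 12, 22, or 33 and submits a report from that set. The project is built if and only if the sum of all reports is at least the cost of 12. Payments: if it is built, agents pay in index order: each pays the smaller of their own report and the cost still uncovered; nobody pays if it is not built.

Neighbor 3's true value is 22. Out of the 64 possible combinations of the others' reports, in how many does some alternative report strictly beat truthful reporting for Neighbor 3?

3

Others report (2, 2, 12): truth gives 14; report 2 gives 20 > 14. Violating.
Others report (2, 2, 22): truth gives 14; report 2 gives 20 > 14. Violating.
Others report (2, 2, 33): truth gives 14; report 2 gives 20 > 14. Violating.
Others report (2, 2, 2): truth gives 14; no alternative beats it.
Others report (2, 12, 2): truth gives 22; no alternative beats it.
(Checking all 64 profiles: 3 have a profitable deviation, 61 do not.)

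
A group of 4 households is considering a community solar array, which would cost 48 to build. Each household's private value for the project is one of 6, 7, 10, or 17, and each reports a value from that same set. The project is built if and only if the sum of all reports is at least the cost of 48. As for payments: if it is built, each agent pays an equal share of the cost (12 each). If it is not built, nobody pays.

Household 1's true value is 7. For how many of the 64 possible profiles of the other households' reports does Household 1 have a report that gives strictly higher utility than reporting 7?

3

Others report (7, 17, 17): truth gives -5; report 6 gives 0 > -5. Violating.
Others report (17, 7, 17): truth gives -5; report 6 gives 0 > -5. Violating.
Others report (17, 17, 7): truth gives -5; report 6 gives 0 > -5. Violating.
Others report (6, 6, 6): truth gives 0; no alternative beats it.
Others report (6, 6, 7): truth gives 0; no alternative beats it.
(Checking all 64 profiles: 3 have a profitable deviation, 61 do not.)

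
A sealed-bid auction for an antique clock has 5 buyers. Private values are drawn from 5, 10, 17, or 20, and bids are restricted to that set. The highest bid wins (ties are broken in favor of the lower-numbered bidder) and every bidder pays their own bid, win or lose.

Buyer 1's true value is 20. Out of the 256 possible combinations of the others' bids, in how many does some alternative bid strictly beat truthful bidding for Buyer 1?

Others bid (5, 5, 5, 5): truth gives 0; bid 5 gives 15 > 0. Violating.
Others bid (5, 5, 5, 10): truth gives 0; bid 10 gives 10 > 0. Violating.
Others bid (5, 5, 5, 17): truth gives 0; bid 17 gives 3 > 0. Violating.
Others bid (5, 5, 10, 5): truth gives 0; bid 10 gives 10 > 0. Violating.
Others bid (5, 5, 5, 20): truth gives 0; no alternative beats it.
Others bid (5, 5, 10, 20): truth gives 0; no alternative beats it.
(Checking all 256 profiles: 81 have a profitable deviation, 175 do not.)

81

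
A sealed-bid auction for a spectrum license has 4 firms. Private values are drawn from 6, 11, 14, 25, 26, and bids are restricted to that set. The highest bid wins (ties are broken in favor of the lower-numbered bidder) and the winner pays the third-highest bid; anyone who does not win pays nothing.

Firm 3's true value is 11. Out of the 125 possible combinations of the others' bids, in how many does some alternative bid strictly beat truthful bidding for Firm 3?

9

Others bid (6, 6, 14): truth gives 0; bid 14 gives 5 > 0. Violating.
Others bid (6, 6, 25): truth gives 0; bid 25 gives 5 > 0. Violating.
Others bid (6, 6, 26): truth gives 0; bid 26 gives 5 > 0. Violating.
Others bid (6, 11, 6): truth gives 0; bid 14 gives 5 > 0. Violating.
Others bid (6, 6, 6): truth gives 5; no alternative beats it.
Others bid (6, 6, 11): truth gives 5; no alternative beats it.
(Checking all 125 profiles: 9 have a profitable deviation, 116 do not.)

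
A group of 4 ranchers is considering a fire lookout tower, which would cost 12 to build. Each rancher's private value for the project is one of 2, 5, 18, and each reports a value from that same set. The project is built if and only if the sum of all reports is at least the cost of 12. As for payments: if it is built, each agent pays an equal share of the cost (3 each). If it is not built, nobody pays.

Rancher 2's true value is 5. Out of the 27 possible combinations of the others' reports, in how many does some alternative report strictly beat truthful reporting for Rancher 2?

Others report (2, 2, 2): truth gives 0; report 18 gives 2 > 0. Violating.
Others report (2, 2, 5): truth gives 2; no alternative beats it.
Others report (2, 2, 18): truth gives 2; no alternative beats it.
(Checking all 27 profiles: 1 has a profitable deviation, 26 do not.)

1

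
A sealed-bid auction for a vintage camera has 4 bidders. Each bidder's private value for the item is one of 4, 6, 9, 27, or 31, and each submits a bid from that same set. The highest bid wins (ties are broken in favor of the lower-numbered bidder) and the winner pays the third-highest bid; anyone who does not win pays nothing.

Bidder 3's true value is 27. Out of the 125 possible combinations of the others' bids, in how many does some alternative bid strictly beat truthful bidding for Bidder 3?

Others bid (4, 4, 31): truth gives 0; bid 31 gives 23 > 0. Violating.
Others bid (4, 6, 31): truth gives 0; bid 31 gives 21 > 0. Violating.
Others bid (4, 9, 31): truth gives 0; bid 31 gives 18 > 0. Violating.
Others bid (4, 27, 4): truth gives 0; bid 31 gives 23 > 0. Violating.
Others bid (4, 4, 4): truth gives 23; no alternative beats it.
Others bid (4, 4, 6): truth gives 23; no alternative beats it.
(Checking all 125 profiles: 27 have a profitable deviation, 98 do not.)

27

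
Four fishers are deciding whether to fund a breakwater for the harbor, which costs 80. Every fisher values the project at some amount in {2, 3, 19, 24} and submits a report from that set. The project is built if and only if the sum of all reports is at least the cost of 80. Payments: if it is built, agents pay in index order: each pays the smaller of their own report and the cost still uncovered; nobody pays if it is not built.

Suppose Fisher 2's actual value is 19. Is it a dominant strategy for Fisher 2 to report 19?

Check each profile of the others' reports and compare truth against every alternative report.
Others report (2, 2, 2): truth gives 0, best alternative gives 0.
Others report (2, 2, 3): truth gives 0, best alternative gives 0.
Others report (2, 2, 19): truth gives 0, best alternative gives 0.
Others report (2, 2, 24): truth gives 0, best alternative gives 0.
Others report (2, 3, 2): truth gives 0, best alternative gives 0.
Others report (2, 3, 3): truth gives 0, best alternative gives 0.
(Remaining 58 profiles checked similarly; truth is weakly best in each.)
In every case the truthful report is at least as good as any alternative, so it is a dominant strategy.

Yes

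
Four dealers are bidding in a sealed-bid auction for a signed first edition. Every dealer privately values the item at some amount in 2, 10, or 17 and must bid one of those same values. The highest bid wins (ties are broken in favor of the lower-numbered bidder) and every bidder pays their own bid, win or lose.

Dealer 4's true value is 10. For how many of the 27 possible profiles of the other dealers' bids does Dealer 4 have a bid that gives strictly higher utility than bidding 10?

26

Others bid (2, 2, 10): truth gives -10; bid 2 gives -2 > -10. Violating.
Others bid (2, 2, 17): truth gives -10; bid 2 gives -2 > -10. Violating.
Others bid (2, 10, 2): truth gives -10; bid 2 gives -2 > -10. Violating.
Others bid (2, 10, 10): truth gives -10; bid 2 gives -2 > -10. Violating.
Others bid (2, 2, 2): truth gives 0; no alternative beats it.
(Checking all 27 profiles: 26 have a profitable deviation, 1 does not.)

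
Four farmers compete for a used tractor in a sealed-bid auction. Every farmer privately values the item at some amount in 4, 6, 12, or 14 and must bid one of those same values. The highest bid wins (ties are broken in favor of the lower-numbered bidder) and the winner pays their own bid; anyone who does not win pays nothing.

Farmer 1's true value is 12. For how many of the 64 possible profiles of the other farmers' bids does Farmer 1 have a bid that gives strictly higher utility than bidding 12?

8

Others bid (4, 4, 4): truth gives 0; bid 4 gives 8 > 0. Violating.
Others bid (4, 4, 6): truth gives 0; bid 6 gives 6 > 0. Violating.
Others bid (4, 6, 4): truth gives 0; bid 6 gives 6 > 0. Violating.
Others bid (4, 6, 6): truth gives 0; bid 6 gives 6 > 0. Violating.
Others bid (4, 4, 12): truth gives 0; no alternative beats it.
Others bid (4, 4, 14): truth gives 0; no alternative beats it.
(Checking all 64 profiles: 8 have a profitable deviation, 56 do not.)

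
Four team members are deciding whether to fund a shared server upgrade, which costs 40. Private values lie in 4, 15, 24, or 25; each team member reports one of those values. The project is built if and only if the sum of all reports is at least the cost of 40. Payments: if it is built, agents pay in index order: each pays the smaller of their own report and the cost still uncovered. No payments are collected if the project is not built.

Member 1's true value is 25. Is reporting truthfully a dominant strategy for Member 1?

Consider the case where Member 2 reports 4, Member 3 reports 4 and Member 4 reports 15.
Truthful report 25: project built, pays 25, utility 25 - 25 = 0.
Report 24 instead: project built, pays 24, utility 25 - 24 = 1.
Since 1 > 0, reporting 24 is strictly better here, so truthful reporting is not dominant.

No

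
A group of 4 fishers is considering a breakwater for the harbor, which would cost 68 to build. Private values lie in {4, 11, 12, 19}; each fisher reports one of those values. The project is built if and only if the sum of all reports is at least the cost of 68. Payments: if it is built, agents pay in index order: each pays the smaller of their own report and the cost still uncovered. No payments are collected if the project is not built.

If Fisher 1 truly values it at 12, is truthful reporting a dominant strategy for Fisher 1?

Consider the case where Fisher 2 reports 19, Fisher 3 reports 19 and Fisher 4 reports 19.
Truthful report 12: project built, pays 12, utility 12 - 12 = 0.
Report 11 instead: project built, pays 11, utility 12 - 11 = 1.
Since 1 > 0, reporting 11 is strictly better here, so truthful reporting is not dominant.

No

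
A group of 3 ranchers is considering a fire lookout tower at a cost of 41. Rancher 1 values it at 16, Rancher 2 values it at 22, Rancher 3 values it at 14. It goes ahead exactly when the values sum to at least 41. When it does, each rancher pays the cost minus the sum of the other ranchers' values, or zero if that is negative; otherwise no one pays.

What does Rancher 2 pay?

Total value 52 ≥ cost 41, so the project is built.
The other ranchers' values sum to 30.
Cost minus that sum is 41 - 30 = 11.

11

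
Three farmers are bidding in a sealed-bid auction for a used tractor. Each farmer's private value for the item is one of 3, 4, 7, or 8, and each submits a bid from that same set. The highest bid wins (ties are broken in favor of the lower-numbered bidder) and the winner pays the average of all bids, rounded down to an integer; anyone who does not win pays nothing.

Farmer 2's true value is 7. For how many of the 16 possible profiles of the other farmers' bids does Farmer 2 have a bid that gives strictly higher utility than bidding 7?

6

Others bid (3, 3): truth gives 3; bid 4 gives 4 > 3. Violating.
Others bid (3, 4): truth gives 3; bid 4 gives 4 > 3. Violating.
Others bid (3, 8): truth gives 0; bid 8 gives 1 > 0. Violating.
Others bid (4, 8): truth gives 0; bid 8 gives 1 > 0. Violating.
Others bid (3, 7): truth gives 2; no alternative beats it.
Others bid (4, 3): truth gives 3; no alternative beats it.
(Checking all 16 profiles: 6 have a profitable deviation, 10 do not.)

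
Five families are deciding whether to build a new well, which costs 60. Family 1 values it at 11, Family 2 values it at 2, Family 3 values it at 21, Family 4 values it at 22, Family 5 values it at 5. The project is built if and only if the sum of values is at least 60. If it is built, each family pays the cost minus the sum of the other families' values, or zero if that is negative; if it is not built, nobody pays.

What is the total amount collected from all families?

Total value 61 ≥ cost 60, so it is built.
Family 1: others sum to 50; max(0, 60 - 50) = 10.
Family 2: others sum to 59; max(0, 60 - 59) = 1.
Family 3: others sum to 40; max(0, 60 - 40) = 20.
Family 4: others sum to 39; max(0, 60 - 39) = 21.
Family 5: others sum to 56; max(0, 60 - 56) = 4.
Total collected = 10 + 1 + 20 + 21 + 4 = 56.

56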